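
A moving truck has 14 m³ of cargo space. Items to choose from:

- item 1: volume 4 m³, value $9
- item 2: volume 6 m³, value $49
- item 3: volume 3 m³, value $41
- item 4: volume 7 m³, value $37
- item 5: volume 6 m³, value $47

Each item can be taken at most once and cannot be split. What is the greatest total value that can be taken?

Check high-value combinations within 14 m³:
- item 1+item 2+item 3: volume 4+6+3=13, value 9+49+41=99
- item 1+item 3+item 5: volume 4+3+6=13, value 9+41+47=97
- item 2+item 5: volume 6+6=12, value 49+47=96
Best: $99.

$99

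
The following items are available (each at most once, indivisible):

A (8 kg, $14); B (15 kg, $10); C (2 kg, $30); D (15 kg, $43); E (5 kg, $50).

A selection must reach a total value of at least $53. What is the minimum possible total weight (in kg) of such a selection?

Subsets with value ≥ 53, sorted by total weight:
- C+E: weight 7, value 80
- A+E: weight 13, value 64
Minimum weight: 7 kg.

7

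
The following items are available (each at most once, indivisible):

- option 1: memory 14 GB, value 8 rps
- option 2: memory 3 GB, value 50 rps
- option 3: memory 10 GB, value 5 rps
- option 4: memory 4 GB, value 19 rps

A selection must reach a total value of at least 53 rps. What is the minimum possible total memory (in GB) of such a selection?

7

Subsets with value ≥ 53, sorted by total memory:
- option 2+option 4: memory 7, value 69
- option 2+option 3: memory 13, value 55
- option 2+option 3+option 4: memory 17, value 74
Minimum memory: 7 GB.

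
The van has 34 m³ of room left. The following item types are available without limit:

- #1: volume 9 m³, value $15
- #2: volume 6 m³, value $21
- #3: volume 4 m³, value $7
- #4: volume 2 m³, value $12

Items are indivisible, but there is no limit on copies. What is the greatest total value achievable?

Best value-per-unit is #4 at 12/2, and filling with it alone uses volume 17×2=34. No mix of the others beats 17×12 = 204.

$204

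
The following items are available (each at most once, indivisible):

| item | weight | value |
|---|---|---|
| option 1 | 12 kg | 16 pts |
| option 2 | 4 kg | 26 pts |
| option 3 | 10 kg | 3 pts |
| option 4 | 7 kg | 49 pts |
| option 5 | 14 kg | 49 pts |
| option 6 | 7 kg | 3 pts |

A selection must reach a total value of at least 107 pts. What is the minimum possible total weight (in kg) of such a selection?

Subsets with value ≥ 107, sorted by total weight:
- option 2+option 4+option 5: weight 25, value 124
- option 2+option 4+option 5+option 6: weight 32, value 127
- option 1+option 4+option 5: weight 33, value 114
- option 2+option 3+option 4+option 5: weight 35, value 127
Minimum weight: 25 kg.

25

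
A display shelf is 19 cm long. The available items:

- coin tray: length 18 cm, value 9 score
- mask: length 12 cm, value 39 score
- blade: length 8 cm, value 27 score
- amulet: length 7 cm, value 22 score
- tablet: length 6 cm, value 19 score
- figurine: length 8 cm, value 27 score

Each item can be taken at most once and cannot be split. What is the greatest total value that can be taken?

61 score

This is a 0/1 knapsack; check combinations near the capacity.
- mask+amulet: length 12+7=19, value 39+22=61
- mask+tablet: length 12+6=18, value 39+19=58
- blade+figurine: length 8+8=16, value 27+27=54
- blade+amulet: length 8+7=15, value 27+22=49
- amulet+figurine: length 7+8=15, value 22+27=49
Best: 61 score.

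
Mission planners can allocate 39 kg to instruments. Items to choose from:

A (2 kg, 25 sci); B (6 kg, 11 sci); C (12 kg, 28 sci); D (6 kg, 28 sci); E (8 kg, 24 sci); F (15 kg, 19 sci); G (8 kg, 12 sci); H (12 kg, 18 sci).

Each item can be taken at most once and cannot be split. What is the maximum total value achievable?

117 sci

Check high-value combinations within 39 kg:
- A+C+D+E+G: mass 2+12+6+8+8=36, value 25+28+28+24+12=117
- A+B+C+D+E: mass 2+6+12+6+8=34, value 25+11+28+28+24=116
- A+B+C+D+H: mass 2+6+12+6+12=38, value 25+11+28+28+18=110
Best: 117 sci.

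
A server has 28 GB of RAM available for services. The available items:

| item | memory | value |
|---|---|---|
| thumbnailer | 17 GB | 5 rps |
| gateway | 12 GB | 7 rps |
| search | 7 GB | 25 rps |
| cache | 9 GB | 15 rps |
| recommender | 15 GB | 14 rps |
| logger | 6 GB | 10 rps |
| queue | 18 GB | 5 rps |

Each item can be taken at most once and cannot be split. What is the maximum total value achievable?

Check high-value combinations within 28 GB:
- search+cache+logger: memory 7+9+6=22, value 25+15+10=50
- search+recommender+logger: memory 7+15+6=28, value 25+14+10=49
- gateway+search+cache: memory 12+7+9=28, value 7+25+15=47
- gateway+search+logger: memory 12+7+6=25, value 7+25+10=42
- search+cache: memory 7+9=16, value 25+15=40
Best: 50 rps.

50 rps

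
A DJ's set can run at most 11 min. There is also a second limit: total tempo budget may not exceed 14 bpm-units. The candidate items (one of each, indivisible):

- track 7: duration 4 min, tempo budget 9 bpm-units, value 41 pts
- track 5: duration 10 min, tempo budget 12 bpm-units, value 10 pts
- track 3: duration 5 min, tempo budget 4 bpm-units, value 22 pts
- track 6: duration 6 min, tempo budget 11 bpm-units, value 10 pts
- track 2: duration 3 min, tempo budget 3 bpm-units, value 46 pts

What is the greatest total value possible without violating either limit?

87 pts

Feasible sets respecting both limits:
- track 7+track 2: duration 7, tempo budget 12, value 87
- track 3+track 2: duration 8, tempo budget 7, value 68
- track 7+track 3: duration 9, tempo budget 13, value 63
Best: 87 pts.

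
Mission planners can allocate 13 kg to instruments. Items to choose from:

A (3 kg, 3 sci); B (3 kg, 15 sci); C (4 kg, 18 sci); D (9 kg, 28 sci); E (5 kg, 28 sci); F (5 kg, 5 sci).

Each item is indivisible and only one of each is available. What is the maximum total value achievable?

61 sci

This is a 0/1 knapsack; check combinations near the capacity.
- B+C+E: mass 3+4+5=12, value 15+18+28=61
- A+C+E: mass 3+4+5=12, value 3+18+28=49
- B+E+F: mass 3+5+5=13, value 15+28+5=48
- C+E: mass 4+5=9, value 18+28=46
Best: 61 sci.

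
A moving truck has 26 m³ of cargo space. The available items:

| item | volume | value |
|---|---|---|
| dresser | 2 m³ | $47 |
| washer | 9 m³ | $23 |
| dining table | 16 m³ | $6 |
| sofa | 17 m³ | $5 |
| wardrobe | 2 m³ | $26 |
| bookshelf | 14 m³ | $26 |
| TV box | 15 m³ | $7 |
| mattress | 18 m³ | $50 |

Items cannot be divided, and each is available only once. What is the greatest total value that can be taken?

This is a 0/1 knapsack; check combinations near the capacity.
- dresser+wardrobe+mattress: volume 2+2+18=22, value 47+26+50=123
- dresser+wardrobe+bookshelf: volume 2+2+14=18, value 47+26+26=99
- dresser+mattress: volume 2+18=20, value 47+50=97
Best: $123.

$123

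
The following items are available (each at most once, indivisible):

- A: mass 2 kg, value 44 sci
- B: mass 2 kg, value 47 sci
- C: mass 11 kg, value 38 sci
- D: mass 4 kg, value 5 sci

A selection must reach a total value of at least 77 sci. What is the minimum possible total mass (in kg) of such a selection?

4

Subsets with value ≥ 77, sorted by total mass:
- A+B: mass 4, value 91
- A+B+D: mass 8, value 96
Minimum mass: 4 kg.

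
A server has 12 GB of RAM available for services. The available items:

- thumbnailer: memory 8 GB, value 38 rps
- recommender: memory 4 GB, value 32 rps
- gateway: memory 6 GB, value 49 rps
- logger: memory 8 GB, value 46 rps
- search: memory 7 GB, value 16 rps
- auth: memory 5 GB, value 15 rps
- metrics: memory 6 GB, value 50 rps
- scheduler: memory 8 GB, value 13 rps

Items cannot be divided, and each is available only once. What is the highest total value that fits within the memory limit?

99 rps

Check high-value combinations within 12 GB:
- gateway+metrics: memory 6+6=12, value 49+50=99
- recommender+metrics: memory 4+6=10, value 32+50=82
- recommender+gateway: memory 4+6=10, value 32+49=81
- recommender+logger: memory 4+8=12, value 32+46=78
Best: 99 rps.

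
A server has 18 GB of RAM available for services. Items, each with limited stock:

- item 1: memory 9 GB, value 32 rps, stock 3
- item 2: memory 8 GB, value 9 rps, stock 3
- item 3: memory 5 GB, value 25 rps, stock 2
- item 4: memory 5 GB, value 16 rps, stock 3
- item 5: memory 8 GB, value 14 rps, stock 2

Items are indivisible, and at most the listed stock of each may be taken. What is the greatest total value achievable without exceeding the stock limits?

Top feasible selections:
- 2×item 3 + 1×item 4: memory 15, value 66
- 2×item 3 + 1×item 5: memory 18, value 64
- 2×item 1: memory 18, value 64
- 1×item 2 + 2×item 3: memory 18, value 59
Best: 66 rps.

66 rps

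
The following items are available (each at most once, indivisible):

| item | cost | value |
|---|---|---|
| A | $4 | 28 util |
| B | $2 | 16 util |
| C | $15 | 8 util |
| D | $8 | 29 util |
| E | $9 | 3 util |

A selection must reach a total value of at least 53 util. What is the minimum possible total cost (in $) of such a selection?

Subsets with value ≥ 53, sorted by total cost:
- A+D: cost 12, value 57
- A+B+D: cost 14, value 73
- A+D+E: cost 21, value 60
Minimum cost: 12 $.

12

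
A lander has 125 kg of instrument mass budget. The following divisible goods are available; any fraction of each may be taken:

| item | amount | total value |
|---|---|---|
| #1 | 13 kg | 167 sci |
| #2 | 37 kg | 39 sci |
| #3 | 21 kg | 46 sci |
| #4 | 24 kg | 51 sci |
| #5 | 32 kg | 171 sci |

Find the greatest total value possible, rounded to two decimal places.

471.89

Take in order of value per unit:
- #1 (167/13 per unit): all 13 → value 167, running total 167.00
- #5 (171/32 per unit): all 32 → value 171, running total 338.00
- #3 (46/21 per unit): all 21 → value 46, running total 384.00
- #4 (51/24 per unit): all 24 → value 51, running total 435.00
- #2 (39/37 per unit): 35 of 37 → value 35×39/37 = 36.8919, running total 471.89
Total 471.89.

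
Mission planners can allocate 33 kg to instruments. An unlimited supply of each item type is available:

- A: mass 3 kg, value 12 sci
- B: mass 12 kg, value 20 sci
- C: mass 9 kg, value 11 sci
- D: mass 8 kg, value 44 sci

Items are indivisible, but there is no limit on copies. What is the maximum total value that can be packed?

Best value-per-unit is D at 44/8, and filling with it alone uses mass 4×8=32. No mix of the others beats 4×44 = 176.

176 sci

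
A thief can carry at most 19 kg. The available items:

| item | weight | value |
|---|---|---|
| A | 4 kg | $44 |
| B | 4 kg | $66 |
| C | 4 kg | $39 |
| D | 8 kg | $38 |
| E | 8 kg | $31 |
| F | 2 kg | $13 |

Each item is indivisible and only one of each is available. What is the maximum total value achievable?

$162

Check high-value combinations within 19 kg:
- A+B+C+F: weight 4+4+4+2=14, value 44+66+39+13=162
- A+B+D+F: weight 4+4+8+2=18, value 44+66+38+13=161
- B+C+D+F: weight 4+4+8+2=18, value 66+39+38+13=156
- A+B+E+F: weight 4+4+8+2=18, value 44+66+31+13=154
Best: $162.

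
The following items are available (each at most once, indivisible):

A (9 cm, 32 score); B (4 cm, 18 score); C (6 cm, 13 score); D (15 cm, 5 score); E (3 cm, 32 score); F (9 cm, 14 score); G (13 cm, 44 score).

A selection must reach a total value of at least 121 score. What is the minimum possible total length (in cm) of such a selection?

Subsets with value ≥ 121, sorted by total length:
- A+B+E+G: length 29, value 126
- A+C+E+G: length 31, value 121
- A+E+F+G: length 34, value 122
Minimum length: 29 cm.

29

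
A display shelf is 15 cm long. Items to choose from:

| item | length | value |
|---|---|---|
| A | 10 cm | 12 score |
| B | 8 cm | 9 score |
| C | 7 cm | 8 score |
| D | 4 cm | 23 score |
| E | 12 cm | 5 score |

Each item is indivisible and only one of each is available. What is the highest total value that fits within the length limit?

35 score

This is a 0/1 knapsack; check combinations near the capacity.
- A+D: length 10+4=14, value 12+23=35
- B+D: length 8+4=12, value 9+23=32
- C+D: length 7+4=11, value 8+23=31
Best: 35 score.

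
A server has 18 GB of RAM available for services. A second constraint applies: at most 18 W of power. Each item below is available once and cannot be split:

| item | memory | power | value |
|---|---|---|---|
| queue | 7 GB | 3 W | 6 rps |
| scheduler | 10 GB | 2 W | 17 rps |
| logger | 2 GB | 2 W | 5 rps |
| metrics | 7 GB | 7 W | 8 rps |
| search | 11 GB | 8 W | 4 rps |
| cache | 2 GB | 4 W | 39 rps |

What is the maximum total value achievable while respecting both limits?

61 rps

Feasible sets respecting both limits:
- scheduler+logger+cache: memory 14, power 8, value 61
- queue+logger+metrics+cache: memory 18, power 16, value 58
- scheduler+cache: memory 12, power 6, value 56
- queue+metrics+cache: memory 16, power 14, value 53
Best: 61 rps.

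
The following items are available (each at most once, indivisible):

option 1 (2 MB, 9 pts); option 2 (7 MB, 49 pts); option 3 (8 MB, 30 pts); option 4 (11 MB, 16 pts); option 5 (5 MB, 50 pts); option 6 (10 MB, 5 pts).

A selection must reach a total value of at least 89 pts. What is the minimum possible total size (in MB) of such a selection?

Subsets with value ≥ 89, sorted by total size:
- option 2+option 5: size 12, value 99
- option 1+option 2+option 5: size 14, value 108
- option 1+option 3+option 5: size 15, value 89
Minimum size: 12 MB.

12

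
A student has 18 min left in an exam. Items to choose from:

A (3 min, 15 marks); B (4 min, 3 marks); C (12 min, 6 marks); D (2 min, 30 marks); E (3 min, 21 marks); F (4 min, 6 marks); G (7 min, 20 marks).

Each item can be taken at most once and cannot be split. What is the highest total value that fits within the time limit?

This is a 0/1 knapsack; check combinations near the capacity.
- A+D+E+G: time 3+2+3+7=15, value 15+30+21+20=86
- D+E+F+G: time 2+3+4+7=16, value 30+21+6+20=77
- A+B+D+E+F: time 3+4+2+3+4=16, value 15+3+30+21+6=75
Best: 86 marks.

86 marks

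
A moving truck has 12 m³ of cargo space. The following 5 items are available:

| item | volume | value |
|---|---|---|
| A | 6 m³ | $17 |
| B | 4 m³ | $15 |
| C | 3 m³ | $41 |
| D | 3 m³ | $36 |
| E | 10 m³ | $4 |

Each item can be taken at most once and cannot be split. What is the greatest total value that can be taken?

Check high-value combinations within 12 m³:
- A+C+D: volume 6+3+3=12, value 17+41+36=94
- B+C+D: volume 4+3+3=10, value 15+41+36=92
- C+D: volume 3+3=6, value 41+36=77
- A+C: volume 6+3=9, value 17+41=58
Best: $94.

$94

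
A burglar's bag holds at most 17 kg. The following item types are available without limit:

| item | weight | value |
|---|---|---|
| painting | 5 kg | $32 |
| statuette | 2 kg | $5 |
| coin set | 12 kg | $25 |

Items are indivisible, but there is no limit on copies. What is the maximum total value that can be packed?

Best value-per-unit is painting at 32/5; filling with it alone gives 3×32 = 96.
Optimal mix: 3×painting + 1×statuette → weight 17, value 101.

$101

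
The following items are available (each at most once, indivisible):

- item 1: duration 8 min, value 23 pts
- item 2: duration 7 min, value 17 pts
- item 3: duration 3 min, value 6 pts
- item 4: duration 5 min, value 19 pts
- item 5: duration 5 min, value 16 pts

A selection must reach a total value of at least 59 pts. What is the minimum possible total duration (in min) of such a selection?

Subsets with value ≥ 59, sorted by total duration:
- item 1+item 2+item 4: duration 20, value 59
- item 1+item 3+item 4+item 5: duration 21, value 64
Minimum duration: 20 min.

20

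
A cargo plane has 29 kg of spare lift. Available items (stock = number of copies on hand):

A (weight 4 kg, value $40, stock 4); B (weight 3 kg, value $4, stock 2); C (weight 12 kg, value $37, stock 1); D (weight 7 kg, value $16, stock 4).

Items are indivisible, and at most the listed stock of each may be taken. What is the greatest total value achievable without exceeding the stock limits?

$197

Best selections within weight 29 and stock limits:
- 4×A + 1×C: weight 28, value 197
- 4×A + 2×B + 1×D: weight 29, value 184
- 4×A + 1×B + 1×D: weight 26, value 180
Best: $197.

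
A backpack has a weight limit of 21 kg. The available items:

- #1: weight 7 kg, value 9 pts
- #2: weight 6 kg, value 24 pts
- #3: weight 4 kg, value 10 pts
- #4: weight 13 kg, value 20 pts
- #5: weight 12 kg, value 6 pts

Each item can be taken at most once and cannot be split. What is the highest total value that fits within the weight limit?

This is a 0/1 knapsack; check combinations near the capacity.
- #2+#4: weight 6+13=19, value 24+20=44
- #1+#2+#3: weight 7+6+4=17, value 9+24+10=43
- #2+#3: weight 6+4=10, value 24+10=34
- #1+#2: weight 7+6=13, value 9+24=33
- #3+#4: weight 4+13=17, value 10+20=30
Best: 44 pts.

44 pts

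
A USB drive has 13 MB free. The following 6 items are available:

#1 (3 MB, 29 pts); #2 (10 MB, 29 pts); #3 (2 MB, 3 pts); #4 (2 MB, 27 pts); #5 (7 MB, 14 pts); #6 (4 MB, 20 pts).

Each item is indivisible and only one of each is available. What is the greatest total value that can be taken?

79 pts

Check high-value combinations within 13 MB:
- #1+#3+#4+#6: size 3+2+2+4=11, value 29+3+27+20=79
- #1+#4+#6: size 3+2+4=9, value 29+27+20=76
- #1+#4+#5: size 3+2+7=12, value 29+27+14=70
- #4+#5+#6: size 2+7+4=13, value 27+14+20=61
Best: 79 pts.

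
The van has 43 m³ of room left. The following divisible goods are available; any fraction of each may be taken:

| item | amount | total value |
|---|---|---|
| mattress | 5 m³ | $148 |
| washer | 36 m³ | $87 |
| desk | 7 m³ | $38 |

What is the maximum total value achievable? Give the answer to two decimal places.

260.92

Take in order of value per unit:
- mattress (148/5 per unit): all 5 → value 148, running total 148.00
- desk (38/7 per unit): all 7 → value 38, running total 186.00
- washer (87/36 per unit): 31 of 36 → value 31×87/36 = 74.9167, running total 260.92
Total 260.92.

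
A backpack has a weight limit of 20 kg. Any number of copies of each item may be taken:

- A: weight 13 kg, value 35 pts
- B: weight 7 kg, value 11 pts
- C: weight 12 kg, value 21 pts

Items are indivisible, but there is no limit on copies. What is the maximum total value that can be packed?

Best value-per-unit is A at 35/13; filling with it alone gives 1×35 = 35.
Optimal mix: 1×A + 1×B → weight 20, value 46.

46 pts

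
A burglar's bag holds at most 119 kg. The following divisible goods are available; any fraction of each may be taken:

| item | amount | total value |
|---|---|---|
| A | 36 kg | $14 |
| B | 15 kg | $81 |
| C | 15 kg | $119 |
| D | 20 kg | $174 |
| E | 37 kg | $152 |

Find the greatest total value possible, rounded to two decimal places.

Take in order of value per unit:
- D (174/20 per unit): all 20 → value 174, running total 174.00
- C (119/15 per unit): all 15 → value 119, running total 293.00
- B (81/15 per unit): all 15 → value 81, running total 374.00
- E (152/37 per unit): all 37 → value 152, running total 526.00
- A (14/36 per unit): 32 of 36 → value 32×14/36 = 12.4444, running total 538.44
Total 538.44.

538.44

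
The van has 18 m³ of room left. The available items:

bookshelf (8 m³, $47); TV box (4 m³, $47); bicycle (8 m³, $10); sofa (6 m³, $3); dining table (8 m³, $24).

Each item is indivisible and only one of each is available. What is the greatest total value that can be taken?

Check high-value combinations within 18 m³:
- bookshelf+TV box+sofa: volume 8+4+6=18, value 47+47+3=97
- bookshelf+TV box: volume 8+4=12, value 47+47=94
- TV box+sofa+dining table: volume 4+6+8=18, value 47+3+24=74
- TV box+dining table: volume 4+8=12, value 47+24=71
Best: $97.

$97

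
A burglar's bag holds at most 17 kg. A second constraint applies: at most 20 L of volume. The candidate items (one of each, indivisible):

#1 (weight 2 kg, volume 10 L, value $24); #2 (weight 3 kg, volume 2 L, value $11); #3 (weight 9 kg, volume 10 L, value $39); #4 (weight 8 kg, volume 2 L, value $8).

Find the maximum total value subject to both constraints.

$63

Feasible sets respecting both limits:
- #1+#3: weight 11, volume 20, value 63
- #2+#3: weight 12, volume 12, value 50
- #3+#4: weight 17, volume 12, value 47
Best: $63.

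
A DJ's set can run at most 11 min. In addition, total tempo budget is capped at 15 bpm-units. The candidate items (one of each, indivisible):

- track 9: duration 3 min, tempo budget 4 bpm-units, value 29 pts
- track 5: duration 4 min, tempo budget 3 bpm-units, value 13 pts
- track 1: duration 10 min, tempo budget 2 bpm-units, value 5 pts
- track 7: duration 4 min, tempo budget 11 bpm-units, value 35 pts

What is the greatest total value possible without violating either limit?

Feasible sets respecting both limits:
- track 9+track 7: duration 7, tempo budget 15, value 64
- track 5+track 7: duration 8, tempo budget 14, value 48
- track 9+track 5: duration 7, tempo budget 7, value 42
- track 7: duration 4, tempo budget 11, value 35
Best: 64 pts.

64 pts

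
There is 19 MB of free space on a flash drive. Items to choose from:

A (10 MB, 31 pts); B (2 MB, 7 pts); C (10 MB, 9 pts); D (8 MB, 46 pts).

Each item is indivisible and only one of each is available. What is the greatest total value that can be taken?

This is a 0/1 knapsack; check combinations near the capacity.
- A+D: size 10+8=18, value 31+46=77
- C+D: size 10+8=18, value 9+46=55
- B+D: size 2+8=10, value 7+46=53
- D: size 8, value 46
Best: 77 pts.

77 pts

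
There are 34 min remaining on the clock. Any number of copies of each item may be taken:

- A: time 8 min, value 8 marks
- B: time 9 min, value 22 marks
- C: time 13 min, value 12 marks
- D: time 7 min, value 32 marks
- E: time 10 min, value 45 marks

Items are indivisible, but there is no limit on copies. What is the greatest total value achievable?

154 marks

Best value-per-unit is D at 32/7; filling with it alone gives 4×32 = 128.
Optimal mix: 2×D + 2×E → time 34, value 154.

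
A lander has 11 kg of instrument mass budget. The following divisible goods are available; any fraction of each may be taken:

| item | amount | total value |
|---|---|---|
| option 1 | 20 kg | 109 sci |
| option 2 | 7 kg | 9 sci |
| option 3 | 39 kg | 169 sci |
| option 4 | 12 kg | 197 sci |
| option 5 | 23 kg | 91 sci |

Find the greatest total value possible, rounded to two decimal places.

180.58

Take in order of value per unit:
- option 4 (197/12 per unit): 11 of 12 → value 11×197/12 = 180.5833, running total 180.58
Total 180.58.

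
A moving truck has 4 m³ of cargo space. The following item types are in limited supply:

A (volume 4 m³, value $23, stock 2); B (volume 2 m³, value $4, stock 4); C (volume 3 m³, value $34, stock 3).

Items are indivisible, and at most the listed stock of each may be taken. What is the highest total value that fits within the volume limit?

Top feasible selections:
- 1×C: volume 3, value 34
- 1×A: volume 4, value 23
Best: $34.

$34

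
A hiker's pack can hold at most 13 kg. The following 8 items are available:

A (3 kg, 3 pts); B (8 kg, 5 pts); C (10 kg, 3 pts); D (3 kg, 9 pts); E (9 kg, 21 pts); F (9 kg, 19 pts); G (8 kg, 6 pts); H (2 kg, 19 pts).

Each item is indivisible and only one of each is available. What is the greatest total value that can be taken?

Check high-value combinations within 13 kg:
- E+H: weight 9+2=11, value 21+19=40
- F+H: weight 9+2=11, value 19+19=38
- D+G+H: weight 3+8+2=13, value 9+6+19=34
Best: 40 pts.

40 pts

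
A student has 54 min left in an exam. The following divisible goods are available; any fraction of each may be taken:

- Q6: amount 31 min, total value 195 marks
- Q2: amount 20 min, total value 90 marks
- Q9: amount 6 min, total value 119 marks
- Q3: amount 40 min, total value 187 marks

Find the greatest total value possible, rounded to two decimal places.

Take in order of value per unit:
- Q9 (119/6 per unit): all 6 → value 119, running total 119.00
- Q6 (195/31 per unit): all 31 → value 195, running total 314.00
- Q3 (187/40 per unit): 17 of 40 → value 17×187/40 = 79.4750, running total 393.48
Total 393.48.

393.48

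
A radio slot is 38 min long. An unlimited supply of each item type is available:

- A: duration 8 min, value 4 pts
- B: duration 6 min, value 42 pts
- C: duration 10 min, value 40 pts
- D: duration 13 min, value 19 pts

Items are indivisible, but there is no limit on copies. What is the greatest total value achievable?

252 pts

Best value-per-unit is B at 42/6, and filling with it alone uses duration 6×6=36. No mix of the others beats 6×42 = 252.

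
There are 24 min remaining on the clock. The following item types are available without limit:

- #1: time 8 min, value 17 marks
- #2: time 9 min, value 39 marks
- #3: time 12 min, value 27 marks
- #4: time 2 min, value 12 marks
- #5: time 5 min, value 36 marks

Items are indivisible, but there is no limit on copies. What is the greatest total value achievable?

168 marks

Best value-per-unit is #5 at 36/5; filling with it alone gives 4×36 = 144.
Optimal mix: 2×#4 + 4×#5 → time 24, value 168.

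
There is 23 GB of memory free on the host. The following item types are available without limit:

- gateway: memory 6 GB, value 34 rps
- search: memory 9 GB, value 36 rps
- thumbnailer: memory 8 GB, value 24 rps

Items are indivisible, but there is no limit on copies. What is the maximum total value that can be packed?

Best value-per-unit is gateway at 34/6; filling with it alone gives 3×34 = 102.
Optimal mix: 2×gateway + 1×search → memory 21, value 104.

104 rps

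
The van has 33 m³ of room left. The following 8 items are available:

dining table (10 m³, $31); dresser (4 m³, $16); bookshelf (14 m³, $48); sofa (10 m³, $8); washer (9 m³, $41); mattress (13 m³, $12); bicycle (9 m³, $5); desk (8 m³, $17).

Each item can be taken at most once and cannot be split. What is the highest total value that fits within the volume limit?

$120

Check high-value combinations within 33 m³:
- dining table+bookshelf+washer: volume 10+14+9=33, value 31+48+41=120
- bookshelf+washer+desk: volume 14+9+8=31, value 48+41+17=106
- dresser+bookshelf+washer: volume 4+14+9=27, value 16+48+41=105
Best: $120.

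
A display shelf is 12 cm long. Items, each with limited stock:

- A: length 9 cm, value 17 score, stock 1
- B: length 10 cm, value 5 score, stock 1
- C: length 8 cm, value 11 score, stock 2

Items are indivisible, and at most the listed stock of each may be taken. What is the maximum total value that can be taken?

17 score

Top feasible selections:
- 1×A: length 9, value 17
- 1×C: length 8, value 11
- 1×B: length 10, value 5
Best: 17 score.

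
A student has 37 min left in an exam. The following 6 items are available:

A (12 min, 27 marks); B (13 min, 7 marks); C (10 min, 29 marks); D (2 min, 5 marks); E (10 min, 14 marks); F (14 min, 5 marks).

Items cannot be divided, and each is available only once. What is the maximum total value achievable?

Check high-value combinations within 37 min:
- A+C+D+E: time 12+10+2+10=34, value 27+29+5+14=75
- A+C+E: time 12+10+10=32, value 27+29+14=70
- A+B+C+D: time 12+13+10+2=37, value 27+7+29+5=68
- A+B+C: time 12+13+10=35, value 27+7+29=63
Best: 75 marks.

75 marks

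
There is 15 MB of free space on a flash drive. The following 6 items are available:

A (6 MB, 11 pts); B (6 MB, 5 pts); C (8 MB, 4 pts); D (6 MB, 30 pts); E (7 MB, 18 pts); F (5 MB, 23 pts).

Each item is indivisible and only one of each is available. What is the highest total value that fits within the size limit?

53 pts

This is a 0/1 knapsack; check combinations near the capacity.
- D+F: size 6+5=11, value 30+23=53
- D+E: size 6+7=13, value 30+18=48
- A+D: size 6+6=12, value 11+30=41
- E+F: size 7+5=12, value 18+23=41
- B+D: size 6+6=12, value 5+30=35
Best: 53 pts.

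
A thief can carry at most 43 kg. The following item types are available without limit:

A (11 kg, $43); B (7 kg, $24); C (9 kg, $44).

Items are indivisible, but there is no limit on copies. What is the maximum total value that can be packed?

$200

Best value-per-unit is C at 44/9; filling with it alone gives 4×44 = 176.
Optimal mix: 1×B + 4×C → weight 43, value 200.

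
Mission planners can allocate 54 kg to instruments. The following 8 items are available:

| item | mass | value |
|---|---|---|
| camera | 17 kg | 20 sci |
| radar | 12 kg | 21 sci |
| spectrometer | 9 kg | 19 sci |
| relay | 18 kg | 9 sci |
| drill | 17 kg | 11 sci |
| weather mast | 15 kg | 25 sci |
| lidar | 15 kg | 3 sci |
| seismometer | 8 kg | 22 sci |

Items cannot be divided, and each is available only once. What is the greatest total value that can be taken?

88 sci

Check high-value combinations within 54 kg:
- camera+radar+weather mast+seismometer: mass 17+12+15+8=52, value 20+21+25+22=88
- radar+spectrometer+weather mast+seismometer: mass 12+9+15+8=44, value 21+19+25+22=87
- camera+spectrometer+weather mast+seismometer: mass 17+9+15+8=49, value 20+19+25+22=86
- camera+radar+spectrometer+weather mast: mass 17+12+9+15=53, value 20+21+19+25=85
Best: 88 sci.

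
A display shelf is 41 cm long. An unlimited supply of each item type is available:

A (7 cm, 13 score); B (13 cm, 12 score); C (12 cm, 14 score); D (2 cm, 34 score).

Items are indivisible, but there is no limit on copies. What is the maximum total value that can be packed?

Best value-per-unit is D at 34/2, and filling with it alone uses length 20×2=40. No mix of the others beats 20×34 = 680.

680 score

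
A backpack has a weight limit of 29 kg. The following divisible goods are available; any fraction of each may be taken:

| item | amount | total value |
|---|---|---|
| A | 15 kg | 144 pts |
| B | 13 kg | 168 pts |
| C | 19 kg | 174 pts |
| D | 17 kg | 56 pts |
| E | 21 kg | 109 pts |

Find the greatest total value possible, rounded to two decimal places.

321.16

Take in order of value per unit:
- B (168/13 per unit): all 13 → value 168, running total 168.00
- A (144/15 per unit): all 15 → value 144, running total 312.00
- C (174/19 per unit): 1 of 19 → value 1×174/19 = 9.1579, running total 321.16
Total 321.16.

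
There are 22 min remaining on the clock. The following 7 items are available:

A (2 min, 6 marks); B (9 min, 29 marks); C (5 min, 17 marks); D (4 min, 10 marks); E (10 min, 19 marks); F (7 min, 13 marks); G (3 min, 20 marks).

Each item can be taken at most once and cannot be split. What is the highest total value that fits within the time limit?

This is a 0/1 knapsack; check combinations near the capacity.
- B+C+D+G: time 9+5+4+3=21, value 29+17+10+20=76
- A+B+C+G: time 2+9+5+3=19, value 6+29+17+20=72
- A+B+F+G: time 2+9+7+3=21, value 6+29+13+20=68
- B+E+G: time 9+10+3=22, value 29+19+20=68
- B+C+G: time 9+5+3=17, value 29+17+20=66
Best: 76 marks.

76 marks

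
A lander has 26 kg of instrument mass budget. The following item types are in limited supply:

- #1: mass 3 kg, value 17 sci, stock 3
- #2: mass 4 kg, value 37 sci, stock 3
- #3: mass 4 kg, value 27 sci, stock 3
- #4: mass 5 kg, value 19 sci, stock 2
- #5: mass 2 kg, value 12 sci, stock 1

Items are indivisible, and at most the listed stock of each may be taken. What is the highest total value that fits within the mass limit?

204 sci

Best selections within mass 26 and stock limits:
- 3×#2 + 3×#3 + 1×#5: mass 26, value 204
- 2×#1 + 3×#2 + 2×#3: mass 26, value 199
- 1×#1 + 3×#2 + 2×#3 + 1×#5: mass 25, value 194
- 3×#2 + 3×#3: mass 24, value 192
Best: 204 sci.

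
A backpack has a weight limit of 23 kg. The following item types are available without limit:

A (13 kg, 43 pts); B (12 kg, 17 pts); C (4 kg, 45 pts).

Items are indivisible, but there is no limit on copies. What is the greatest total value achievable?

225 pts

Best value-per-unit is C at 45/4, and filling with it alone uses weight 5×4=20. No mix of the others beats 5×45 = 225.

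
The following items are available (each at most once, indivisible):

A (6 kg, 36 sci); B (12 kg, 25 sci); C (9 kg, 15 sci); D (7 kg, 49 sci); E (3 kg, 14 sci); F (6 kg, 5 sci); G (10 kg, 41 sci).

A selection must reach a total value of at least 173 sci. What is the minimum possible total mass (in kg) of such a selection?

Subsets with value ≥ 173, sorted by total mass:
- A+B+C+D+E+G: mass 47, value 180
- A+B+C+D+E+F+G: mass 53, value 185
Minimum mass: 47 kg.

47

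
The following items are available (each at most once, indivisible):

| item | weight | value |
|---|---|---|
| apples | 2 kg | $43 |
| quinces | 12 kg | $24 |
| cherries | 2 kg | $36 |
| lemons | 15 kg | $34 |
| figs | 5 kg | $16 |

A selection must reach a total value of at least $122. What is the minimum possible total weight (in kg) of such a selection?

Subsets with value ≥ 122, sorted by total weight:
- apples+cherries+lemons+figs: weight 24, value 129
- apples+quinces+cherries+lemons: weight 31, value 137
Minimum weight: 24 kg.

24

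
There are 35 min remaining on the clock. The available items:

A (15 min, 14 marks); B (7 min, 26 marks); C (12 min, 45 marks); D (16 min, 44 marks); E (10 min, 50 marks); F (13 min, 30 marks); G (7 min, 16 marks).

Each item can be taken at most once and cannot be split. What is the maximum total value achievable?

Check high-value combinations within 35 min:
- C+E+F: time 12+10+13=35, value 45+50+30=125
- B+C+E: time 7+12+10=29, value 26+45+50=121
- B+D+E: time 7+16+10=33, value 26+44+50=120
- B+C+D: time 7+12+16=35, value 26+45+44=115
Best: 125 marks.

125 marks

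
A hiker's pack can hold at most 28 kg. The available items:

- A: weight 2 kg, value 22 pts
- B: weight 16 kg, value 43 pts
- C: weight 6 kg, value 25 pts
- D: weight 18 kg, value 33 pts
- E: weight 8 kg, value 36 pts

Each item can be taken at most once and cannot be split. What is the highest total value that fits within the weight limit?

Check high-value combinations within 28 kg:
- A+B+E: weight 2+16+8=26, value 22+43+36=101
- A+D+E: weight 2+18+8=28, value 22+33+36=91
- A+B+C: weight 2+16+6=24, value 22+43+25=90
Best: 101 pts.

101 pts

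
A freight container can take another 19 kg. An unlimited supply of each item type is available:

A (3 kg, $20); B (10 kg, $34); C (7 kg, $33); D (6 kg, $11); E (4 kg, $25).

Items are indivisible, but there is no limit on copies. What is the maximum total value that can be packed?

$125

Best value-per-unit is A at 20/3; filling with it alone gives 6×20 = 120.
Optimal mix: 5×A + 1×E → weight 19, value 125.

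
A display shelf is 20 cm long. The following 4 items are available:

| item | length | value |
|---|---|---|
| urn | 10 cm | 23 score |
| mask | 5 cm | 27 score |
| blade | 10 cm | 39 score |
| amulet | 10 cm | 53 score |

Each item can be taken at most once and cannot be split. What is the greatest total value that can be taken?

92 score

This is a 0/1 knapsack; check combinations near the capacity.
- blade+amulet: length 10+10=20, value 39+53=92
- mask+amulet: length 5+10=15, value 27+53=80
- urn+amulet: length 10+10=20, value 23+53=76
Best: 92 score.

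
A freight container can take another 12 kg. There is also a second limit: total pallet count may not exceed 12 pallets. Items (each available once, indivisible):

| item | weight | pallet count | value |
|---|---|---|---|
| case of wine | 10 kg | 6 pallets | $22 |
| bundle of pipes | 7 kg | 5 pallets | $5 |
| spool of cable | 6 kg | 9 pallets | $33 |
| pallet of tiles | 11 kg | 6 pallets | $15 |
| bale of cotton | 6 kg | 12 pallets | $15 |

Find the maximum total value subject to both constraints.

$33

Feasible sets respecting both limits:
- spool of cable: weight 6, pallet count 9, value 33
- case of wine: weight 10, pallet count 6, value 22
- pallet of tiles: weight 11, pallet count 6, value 15
- bale of cotton: weight 6, pallet count 12, value 15
Best: $33.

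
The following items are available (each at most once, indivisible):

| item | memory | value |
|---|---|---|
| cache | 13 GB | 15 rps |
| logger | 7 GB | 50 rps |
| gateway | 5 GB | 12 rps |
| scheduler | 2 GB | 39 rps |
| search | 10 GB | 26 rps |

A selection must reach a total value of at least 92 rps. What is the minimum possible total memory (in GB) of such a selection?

14

Subsets with value ≥ 92, sorted by total memory:
- logger+gateway+scheduler: memory 14, value 101
- logger+scheduler+search: memory 19, value 115
- cache+logger+scheduler: memory 22, value 104
- logger+gateway+scheduler+search: memory 24, value 127
Minimum memory: 14 GB.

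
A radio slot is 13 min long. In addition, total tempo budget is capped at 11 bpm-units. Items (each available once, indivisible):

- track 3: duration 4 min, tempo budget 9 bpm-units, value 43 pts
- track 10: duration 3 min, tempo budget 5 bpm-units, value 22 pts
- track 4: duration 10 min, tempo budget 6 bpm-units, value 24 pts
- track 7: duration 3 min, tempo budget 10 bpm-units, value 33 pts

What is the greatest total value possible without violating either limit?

46 pts

Feasible sets respecting both limits:
- track 10+track 4: duration 13, tempo budget 11, value 46
- track 3: duration 4, tempo budget 9, value 43
- track 7: duration 3, tempo budget 10, value 33
- track 4: duration 10, tempo budget 6, value 24
Best: 46 pts.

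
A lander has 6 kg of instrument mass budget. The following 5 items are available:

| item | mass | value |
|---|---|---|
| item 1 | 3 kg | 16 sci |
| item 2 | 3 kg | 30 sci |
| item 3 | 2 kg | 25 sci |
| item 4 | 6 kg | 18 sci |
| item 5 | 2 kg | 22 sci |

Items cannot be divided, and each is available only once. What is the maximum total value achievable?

55 sci

This is a 0/1 knapsack; check combinations near the capacity.
- item 2+item 3: mass 3+2=5, value 30+25=55
- item 2+item 5: mass 3+2=5, value 30+22=52
- item 3+item 5: mass 2+2=4, value 25+22=47
Best: 55 sci.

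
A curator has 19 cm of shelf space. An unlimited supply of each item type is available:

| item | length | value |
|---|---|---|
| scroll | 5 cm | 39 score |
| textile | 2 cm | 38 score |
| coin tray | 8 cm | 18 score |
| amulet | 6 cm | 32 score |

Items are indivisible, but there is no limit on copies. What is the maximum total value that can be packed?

Best value-per-unit is textile at 38/2, and filling with it alone uses length 9×2=18. No mix of the others beats 9×38 = 342.

342 score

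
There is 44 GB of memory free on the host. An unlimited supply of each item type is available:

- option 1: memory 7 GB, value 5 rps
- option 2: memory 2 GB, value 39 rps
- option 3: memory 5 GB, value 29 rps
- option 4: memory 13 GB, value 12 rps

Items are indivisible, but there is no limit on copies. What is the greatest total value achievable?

Best value-per-unit is option 2 at 39/2, and filling with it alone uses memory 22×2=44. No mix of the others beats 22×39 = 858.

858 rps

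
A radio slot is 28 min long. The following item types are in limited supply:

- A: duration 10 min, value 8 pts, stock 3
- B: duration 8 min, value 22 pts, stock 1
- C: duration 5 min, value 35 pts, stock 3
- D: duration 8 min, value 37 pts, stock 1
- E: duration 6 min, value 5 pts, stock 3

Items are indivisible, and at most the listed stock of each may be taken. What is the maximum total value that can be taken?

142 pts

Top feasible selections:
- 3×C + 1×D: duration 23, value 142
- 1×B + 2×C + 1×D: duration 26, value 129
Best: 142 pts.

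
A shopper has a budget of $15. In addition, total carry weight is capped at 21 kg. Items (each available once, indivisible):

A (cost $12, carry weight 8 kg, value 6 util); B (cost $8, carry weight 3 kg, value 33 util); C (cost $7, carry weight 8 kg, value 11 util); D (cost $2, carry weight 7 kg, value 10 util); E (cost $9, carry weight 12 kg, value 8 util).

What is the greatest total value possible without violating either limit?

44 util

Feasible sets respecting both limits:
- B+C: cost 15, carry weight 11, value 44
- B+D: cost 10, carry weight 10, value 43
- B: cost 8, carry weight 3, value 33
- C+D: cost 9, carry weight 15, value 21
Best: 44 util.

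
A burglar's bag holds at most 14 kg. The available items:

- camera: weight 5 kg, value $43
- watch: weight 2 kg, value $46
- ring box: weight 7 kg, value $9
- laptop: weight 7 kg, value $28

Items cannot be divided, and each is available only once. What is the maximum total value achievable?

Check high-value combinations within 14 kg:
- camera+watch+laptop: weight 5+2+7=14, value 43+46+28=117
- camera+watch+ring box: weight 5+2+7=14, value 43+46+9=98
- camera+watch: weight 5+2=7, value 43+46=89
- watch+laptop: weight 2+7=9, value 46+28=74
Best: $117.

$117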